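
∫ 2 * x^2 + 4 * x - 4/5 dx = 2*x^3/3 + 2*x^2 - 4*x/5 + C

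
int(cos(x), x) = sin(x) + C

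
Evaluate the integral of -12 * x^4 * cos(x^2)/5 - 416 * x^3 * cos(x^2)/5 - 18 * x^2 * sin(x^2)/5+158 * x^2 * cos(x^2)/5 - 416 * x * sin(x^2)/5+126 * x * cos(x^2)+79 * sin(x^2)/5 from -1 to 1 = 146*sin(1)/5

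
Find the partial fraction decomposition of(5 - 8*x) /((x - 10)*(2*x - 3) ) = 14/(17*(2*x - 3)) - 75/(17*(x - 10))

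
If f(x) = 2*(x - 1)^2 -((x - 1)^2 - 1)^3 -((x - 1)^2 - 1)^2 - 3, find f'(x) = -6*x^5 + 30*x^4 - 52*x^3 + 36*x^2 - 4*x - 4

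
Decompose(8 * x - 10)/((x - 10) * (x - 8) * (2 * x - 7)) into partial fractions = 8/(13*(2*x - 7)) - 3/(x - 8) + 35/(13*(x - 10))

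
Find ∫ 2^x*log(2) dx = 2^x + C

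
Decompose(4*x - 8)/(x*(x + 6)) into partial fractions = 16/(3*(x + 6)) - 4/(3*x)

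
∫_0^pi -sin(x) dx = -2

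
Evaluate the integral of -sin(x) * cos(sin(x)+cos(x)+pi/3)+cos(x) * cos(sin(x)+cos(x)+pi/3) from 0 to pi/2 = 0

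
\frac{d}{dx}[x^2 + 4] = 2*x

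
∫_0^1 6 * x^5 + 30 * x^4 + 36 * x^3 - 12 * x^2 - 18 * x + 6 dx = 9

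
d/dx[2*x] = 2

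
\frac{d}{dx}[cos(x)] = -sin(x)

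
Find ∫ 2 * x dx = x^2 + C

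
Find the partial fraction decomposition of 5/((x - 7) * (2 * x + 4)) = -5/(18*(x + 2)) + 5/(18*(x - 7))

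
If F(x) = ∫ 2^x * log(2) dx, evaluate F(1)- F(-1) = 3/2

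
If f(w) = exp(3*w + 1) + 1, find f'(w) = 3*exp(3*w + 1)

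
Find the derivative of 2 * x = 2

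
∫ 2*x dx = x^2 + C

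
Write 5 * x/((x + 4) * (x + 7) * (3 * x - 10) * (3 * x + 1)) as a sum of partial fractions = 3/(484*(3*x + 1)) + 75/(3751*(3*x - 10)) + 7/(372*(x + 7)) - 10/(363*(x + 4))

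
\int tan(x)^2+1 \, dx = tan(x) + C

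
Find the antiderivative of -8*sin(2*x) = 4*cos(2*x) + C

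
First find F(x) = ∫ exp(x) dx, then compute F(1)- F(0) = -1 + E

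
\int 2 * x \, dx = x^2 + C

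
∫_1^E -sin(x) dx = cos(E) - cos(1)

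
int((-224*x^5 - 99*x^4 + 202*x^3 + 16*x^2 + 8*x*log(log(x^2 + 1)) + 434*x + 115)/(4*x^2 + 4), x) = (-8*x^2 + x + 24)*(7*x^2 + 5*x - 5)/4 + log(x^2 + 1)*log(log(x^2 + 1)) + C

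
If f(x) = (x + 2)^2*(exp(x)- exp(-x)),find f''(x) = (x^2*exp(2*x) - x^2 + 8*x*exp(2*x) + 14*exp(2*x) + 2)*exp(-x)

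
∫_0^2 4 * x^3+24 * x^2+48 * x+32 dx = 240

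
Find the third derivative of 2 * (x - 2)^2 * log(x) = (4*x^2 + 8*x + 16)/x^3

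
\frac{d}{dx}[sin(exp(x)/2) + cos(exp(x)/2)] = sqrt(2)*exp(x)*cos(exp(x)/2 + pi/4)/2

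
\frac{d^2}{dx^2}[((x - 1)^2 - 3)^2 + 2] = 12*x^2 - 24*x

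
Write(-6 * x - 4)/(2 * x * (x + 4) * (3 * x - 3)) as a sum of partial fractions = 1/(6*(x + 4)) - 1/(3*(x - 1)) + 1/(6*x)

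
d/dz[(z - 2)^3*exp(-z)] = (-z^3 + 9*z^2 - 24*z + 20)*exp(-z)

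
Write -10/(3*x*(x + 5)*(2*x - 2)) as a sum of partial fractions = -1/(18*(x + 5)) - 5/(18*(x - 1)) + 1/(3*x)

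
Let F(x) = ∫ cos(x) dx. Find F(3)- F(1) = -sin(1) + sin(3)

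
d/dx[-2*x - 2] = -2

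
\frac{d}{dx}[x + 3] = 1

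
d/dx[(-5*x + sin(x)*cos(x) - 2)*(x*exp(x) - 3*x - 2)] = -5*x^2*exp(x) + x*exp(x)*sin(2*x)/2 + x*exp(x)*cos(2*x) - 12*x*exp(x) - 3*x*cos(2*x) + 30*x + exp(x)*sin(2*x)/2 - 2*exp(x) - 3*sin(2*x)/2 - 2*cos(2*x) + 16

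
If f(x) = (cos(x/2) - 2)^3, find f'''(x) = 51*sin(x/2)/32 - 3*sin(x) + 27*sin(3*x/2)/32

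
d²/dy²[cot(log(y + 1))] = (1 + 2*cos(log(y + 1))/sin(log(y + 1)))/((y^2 + 2*y + 1)*sin(log(y + 1))^2)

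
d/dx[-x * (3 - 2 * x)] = 4*x - 3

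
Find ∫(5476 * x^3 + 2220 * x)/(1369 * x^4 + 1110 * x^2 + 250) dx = log((37*x^2 + 15)^2/25 + 1) + C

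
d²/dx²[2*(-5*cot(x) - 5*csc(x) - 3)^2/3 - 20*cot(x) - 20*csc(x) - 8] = 100*(-cos(x)/3 - 4/3 + 2*cos(x)/sin(x)^2 + 2/sin(x)^2)/sin(x)^2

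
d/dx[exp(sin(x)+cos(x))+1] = sqrt(2)*exp(sin(x))*exp(cos(x))*cos(x + pi/4)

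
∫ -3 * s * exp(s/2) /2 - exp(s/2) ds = (4 - 3*s)*exp(s/2) + C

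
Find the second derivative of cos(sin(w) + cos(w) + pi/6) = 2*sin(w)*cos(w)*cos(sqrt(2)*sin(w + pi/4) + pi/6) + sqrt(2)*sin(w + pi/4)*sin(sqrt(2)*sin(w + pi/4) + pi/6) - cos(sqrt(2)*sin(w + pi/4) + pi/6)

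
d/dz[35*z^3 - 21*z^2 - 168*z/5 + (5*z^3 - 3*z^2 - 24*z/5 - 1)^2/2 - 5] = 75*z^5 - 75*z^4 - 78*z^3 + 666*z^2/5 - 324*z/25 - 144/5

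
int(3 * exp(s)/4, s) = 3*exp(s)/4 + C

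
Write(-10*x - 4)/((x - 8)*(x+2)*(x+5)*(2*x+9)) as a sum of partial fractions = 328/(125*(2*x + 9)) - 46/(39*(x + 5)) - 8/(75*(x + 2)) - 42/(1625*(x - 8))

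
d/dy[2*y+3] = 2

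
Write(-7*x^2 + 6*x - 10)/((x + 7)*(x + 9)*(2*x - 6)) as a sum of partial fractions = -631/(48*(x + 9)) + 79/(8*(x + 7)) - 11/(48*(x - 3))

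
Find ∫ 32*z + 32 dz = 16*z^2 + 32*z + C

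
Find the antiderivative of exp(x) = exp(x) + C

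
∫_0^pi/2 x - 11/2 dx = -18 + pi/4 + 2*(-3 + pi/4)^2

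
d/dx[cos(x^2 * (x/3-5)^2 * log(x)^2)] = 2*x*(-2*x^2*log(x)/9 - x^2/9 + 5*x*log(x) + 10*x/3 - 25*log(x) - 25)*log(x)*sin(x^2*(x^2/9 - 10*x/3 + 25)*log(x)^2)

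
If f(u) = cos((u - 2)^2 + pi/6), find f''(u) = -4*u^2*cos(u^2 - 4*u + pi/6 + 4) + 16*u*cos(u^2 - 4*u + pi/6 + 4) - 2*sin(u^2 - 4*u + pi/6 + 4) - 16*cos(u^2 - 4*u + pi/6 + 4)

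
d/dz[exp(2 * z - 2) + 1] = 2*exp(2*z - 2)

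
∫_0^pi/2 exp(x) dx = -1 + exp(pi/2)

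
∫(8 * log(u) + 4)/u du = (2*log(u) + 1)^2 + C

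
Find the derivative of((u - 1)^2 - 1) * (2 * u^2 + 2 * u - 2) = 8*u^3 - 6*u^2 - 12*u + 4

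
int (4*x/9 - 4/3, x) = 2*x^2/9 - 4*x/3 + C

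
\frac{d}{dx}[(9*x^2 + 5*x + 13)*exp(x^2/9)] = 2*x^3*exp(x^2/9) + 10*x^2*exp(x^2/9)/9 + 188*x*exp(x^2/9)/9 + 5*exp(x^2/9)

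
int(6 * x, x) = 3*x^2 + C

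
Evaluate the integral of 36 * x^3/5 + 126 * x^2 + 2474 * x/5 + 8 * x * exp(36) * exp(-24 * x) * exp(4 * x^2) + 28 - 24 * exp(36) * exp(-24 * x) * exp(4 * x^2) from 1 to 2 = -exp(16) + exp(4) + 5456/5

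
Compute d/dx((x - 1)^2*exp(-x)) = (-x^2 + 4*x - 3)*exp(-x)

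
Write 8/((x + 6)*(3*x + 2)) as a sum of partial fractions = 3/(2*(3*x + 2)) - 1/(2*(x + 6))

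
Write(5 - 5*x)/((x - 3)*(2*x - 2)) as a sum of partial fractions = -5/(2*(x - 3))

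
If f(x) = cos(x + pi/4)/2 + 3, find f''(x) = -cos(x + pi/4)/2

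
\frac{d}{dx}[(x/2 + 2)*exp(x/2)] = x*exp(x/2)/4 + 3*exp(x/2)/2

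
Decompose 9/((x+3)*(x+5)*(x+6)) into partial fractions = 3/(x + 6) - 9/(2*(x + 5)) + 3/(2*(x + 3))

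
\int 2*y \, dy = y^2 + C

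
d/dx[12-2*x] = -2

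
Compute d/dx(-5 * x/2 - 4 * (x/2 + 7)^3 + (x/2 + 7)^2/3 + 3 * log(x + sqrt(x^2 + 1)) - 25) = (-9*x^4 - 9*x^3*sqrt(x^2 + 1) - 251*x^3 - 251*x^2*sqrt(x^2 + 1) - 1774*x^2 - 1765*x*sqrt(x^2 + 1) - 233*x + 18*sqrt(x^2 + 1) - 1765)/(6*x^2 + 6*x*sqrt(x^2 + 1) + 6)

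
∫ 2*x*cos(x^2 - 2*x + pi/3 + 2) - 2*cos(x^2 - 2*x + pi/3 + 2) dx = sin((x - 1)^2 + 1 + pi/3) + C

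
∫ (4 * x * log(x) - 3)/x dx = (4*x - 3)*(log(x) - 1) + C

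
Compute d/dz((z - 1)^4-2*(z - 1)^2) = 4*z^3 - 12*z^2 + 8*z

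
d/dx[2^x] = 2^x*log(2)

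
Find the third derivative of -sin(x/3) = cos(x/3)/27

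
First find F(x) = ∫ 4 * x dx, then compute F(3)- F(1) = 16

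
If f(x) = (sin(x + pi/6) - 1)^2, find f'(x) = sin(2*x + pi/3) - 2*cos(x + pi/6)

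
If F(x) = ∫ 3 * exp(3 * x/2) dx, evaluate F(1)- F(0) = -2 + 2*exp(3/2)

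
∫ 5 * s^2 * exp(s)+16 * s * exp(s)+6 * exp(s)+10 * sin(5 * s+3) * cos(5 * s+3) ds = s*(5*s + 6)*exp(s) + sin(5*s + 3)^2 + C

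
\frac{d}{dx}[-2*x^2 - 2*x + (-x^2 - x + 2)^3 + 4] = -6*x^5 - 15*x^4 + 12*x^3 + 33*x^2 - 16*x - 14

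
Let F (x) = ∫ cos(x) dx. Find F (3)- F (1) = -sin(1) + sin(3)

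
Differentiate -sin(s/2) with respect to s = -cos(s/2)/2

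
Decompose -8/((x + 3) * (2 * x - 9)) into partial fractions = -16/(15*(2*x - 9)) + 8/(15*(x + 3))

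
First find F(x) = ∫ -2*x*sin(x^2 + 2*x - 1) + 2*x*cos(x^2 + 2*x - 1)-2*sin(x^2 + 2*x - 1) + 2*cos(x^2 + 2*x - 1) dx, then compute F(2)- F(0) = -cos(1) + sin(7) + cos(7) + sin(1)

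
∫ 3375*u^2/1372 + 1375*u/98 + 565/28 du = 1125*u^3/1372 + 1375*u^2/196 + 565*u/28 + C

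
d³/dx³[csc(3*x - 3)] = -27*(23*cos(3*(x - 1)) + cos(9*(x - 1)))/(1 - cos(6*(x - 1)))^2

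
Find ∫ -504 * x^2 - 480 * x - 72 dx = -168*x^3 - 240*x^2 - 72*x + C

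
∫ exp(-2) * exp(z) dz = exp(z - 2) + C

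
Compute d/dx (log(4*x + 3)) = 4/(4*x + 3)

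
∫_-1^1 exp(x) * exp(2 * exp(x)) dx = -exp(2*exp(-1))/2 + exp(2*E)/2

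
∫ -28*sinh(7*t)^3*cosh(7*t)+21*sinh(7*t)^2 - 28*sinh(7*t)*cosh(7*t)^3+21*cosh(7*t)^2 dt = 3*sinh(14*t)/2 - cosh(28*t)/4 + C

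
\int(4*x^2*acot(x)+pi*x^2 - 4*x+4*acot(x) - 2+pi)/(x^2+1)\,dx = (2*x + 1)*(4*acot(x) + pi)/2 + C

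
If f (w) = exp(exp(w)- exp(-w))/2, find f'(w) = (exp(exp(w) - exp(-w)) + exp(2*w + exp(w) - exp(-w)))*exp(-w)/2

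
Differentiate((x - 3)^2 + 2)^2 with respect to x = 4*x^3 - 36*x^2 + 116*x - 132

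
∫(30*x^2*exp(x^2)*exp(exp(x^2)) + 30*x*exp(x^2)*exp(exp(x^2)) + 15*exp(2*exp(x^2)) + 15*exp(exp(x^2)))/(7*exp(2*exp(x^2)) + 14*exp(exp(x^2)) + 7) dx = 15*(x + 1)*exp(exp(x^2))/(7*(exp(exp(x^2)) + 1)) + C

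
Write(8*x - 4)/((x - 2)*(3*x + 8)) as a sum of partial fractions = 38/(7*(3*x + 8)) + 6/(7*(x - 2))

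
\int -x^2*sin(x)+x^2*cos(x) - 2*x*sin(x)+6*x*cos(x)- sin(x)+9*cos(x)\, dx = sqrt(2)*((x + 2)^2 + 1)*sin(x + pi/4) + C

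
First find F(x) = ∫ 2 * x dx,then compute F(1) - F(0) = 1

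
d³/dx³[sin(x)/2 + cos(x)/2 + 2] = sin(x)/2 - cos(x)/2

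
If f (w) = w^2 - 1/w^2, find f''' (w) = 24/w^5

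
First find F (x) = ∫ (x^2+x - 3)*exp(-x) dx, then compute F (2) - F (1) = -10*exp(-2) + 4*exp(-1)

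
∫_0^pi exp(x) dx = -1 + exp(pi)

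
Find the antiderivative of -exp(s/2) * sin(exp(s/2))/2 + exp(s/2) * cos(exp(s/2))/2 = sqrt(2)*sin(exp(s/2) + pi/4) + C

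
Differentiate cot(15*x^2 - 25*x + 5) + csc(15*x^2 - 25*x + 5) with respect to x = 5*(-6*x*cos(5*(3*x^2 - 5*x + 1)) - 6*x + 5*cos(5*(3*x^2 - 5*x + 1)) + 5)/sin(5*(3*x^2 - 5*x + 1))^2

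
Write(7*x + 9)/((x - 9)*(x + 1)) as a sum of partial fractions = -1/(5*(x + 1)) + 36/(5*(x - 9))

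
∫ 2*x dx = x^2 + C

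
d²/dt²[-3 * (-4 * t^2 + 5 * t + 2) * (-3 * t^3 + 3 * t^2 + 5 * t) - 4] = -720*t^3 + 972*t^2 + 198*t - 186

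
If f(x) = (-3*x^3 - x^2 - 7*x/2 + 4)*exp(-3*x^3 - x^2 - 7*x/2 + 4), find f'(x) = (108*x^5 + 60*x^4 + 176*x^3 - 138*x^2 + 9*x - 70)*exp(-3*x^3 - x^2 - 7*x/2 + 4)/4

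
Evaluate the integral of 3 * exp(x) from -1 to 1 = -3*exp(-1) + 3*E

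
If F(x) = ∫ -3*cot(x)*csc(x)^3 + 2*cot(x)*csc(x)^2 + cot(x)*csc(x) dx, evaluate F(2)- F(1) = -csc(1)^3 - csc(2)^2 - csc(2) + csc(1) + csc(2)^3 + csc(1)^2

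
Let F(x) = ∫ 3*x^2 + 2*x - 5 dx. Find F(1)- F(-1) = -8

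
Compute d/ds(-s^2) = -2*s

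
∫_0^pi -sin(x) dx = -2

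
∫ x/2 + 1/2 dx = x^2/4 + x/2 + C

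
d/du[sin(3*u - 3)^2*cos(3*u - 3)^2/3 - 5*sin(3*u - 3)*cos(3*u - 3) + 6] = sin(12*u - 12)/2 - 15*cos(6*u - 6)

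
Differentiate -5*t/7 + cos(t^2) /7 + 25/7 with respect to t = -2*t*sin(t^2)/7 - 5/7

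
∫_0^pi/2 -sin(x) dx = -1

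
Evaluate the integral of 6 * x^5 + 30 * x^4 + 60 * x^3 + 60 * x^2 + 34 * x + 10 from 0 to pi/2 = -3 + 2*(1 + pi/2)^2 + (1 + pi/2)^6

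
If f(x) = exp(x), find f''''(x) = exp(x)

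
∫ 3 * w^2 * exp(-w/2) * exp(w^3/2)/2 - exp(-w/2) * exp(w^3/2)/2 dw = exp(w*(w^2 - 1)/2) + C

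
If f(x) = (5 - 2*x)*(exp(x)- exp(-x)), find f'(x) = (-2*x*exp(2*x) - 2*x + 3*exp(2*x) + 7)*exp(-x)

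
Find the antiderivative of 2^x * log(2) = 2^x + C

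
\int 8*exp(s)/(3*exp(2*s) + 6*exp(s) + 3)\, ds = -8/(3*exp(s) + 3) + C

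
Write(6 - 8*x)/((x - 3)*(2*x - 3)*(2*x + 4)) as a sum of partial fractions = 4/(7*(2*x - 3)) + 11/(35*(x + 2)) - 3/(5*(x - 3))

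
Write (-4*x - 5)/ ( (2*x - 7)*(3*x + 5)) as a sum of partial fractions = -5/(31*(3*x + 5)) - 38/(31*(2*x - 7))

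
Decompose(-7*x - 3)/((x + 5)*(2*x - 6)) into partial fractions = -2/(x + 5) - 3/(2*(x - 3))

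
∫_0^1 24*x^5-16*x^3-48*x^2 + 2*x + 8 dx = -7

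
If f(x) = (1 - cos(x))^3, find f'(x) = 3*(-sin(x)^2 - 2*cos(x) + 2)*sin(x)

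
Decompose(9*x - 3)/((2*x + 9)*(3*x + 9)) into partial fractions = 29/(3*(2*x + 9)) - 10/(3*(x + 3))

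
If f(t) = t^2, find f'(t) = 2*t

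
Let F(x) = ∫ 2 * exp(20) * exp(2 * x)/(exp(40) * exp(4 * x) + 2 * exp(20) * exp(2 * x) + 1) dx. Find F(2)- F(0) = -exp(20)/(1 + exp(20)) + exp(24)/(1 + exp(24))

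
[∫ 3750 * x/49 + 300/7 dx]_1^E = -4122/49 + 150*E/7 + 3*(2 + 50*E/7)^2/4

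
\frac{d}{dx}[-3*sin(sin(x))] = -3*cos(x)*cos(sin(x))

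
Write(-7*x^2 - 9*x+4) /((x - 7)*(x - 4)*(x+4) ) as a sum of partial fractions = -9/(11*(x + 4)) + 6/(x - 4) - 134/(11*(x - 7))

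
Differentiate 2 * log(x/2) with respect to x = 2/x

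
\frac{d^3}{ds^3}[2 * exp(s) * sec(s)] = 4*(sin(s)/cos(s) + 3*sin(s)/cos(s)^3 - 1 + 3/cos(s)^2)*exp(s)/cos(s)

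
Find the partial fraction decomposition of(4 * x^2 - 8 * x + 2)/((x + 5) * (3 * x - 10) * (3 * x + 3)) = 178/(975*(3*x - 10)) + 71/(150*(x + 5)) - 7/(78*(x + 1))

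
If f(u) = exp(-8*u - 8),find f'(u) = -8*exp(-8*u - 8)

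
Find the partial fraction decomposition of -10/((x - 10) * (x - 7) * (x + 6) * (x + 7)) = 5/(119*(x + 7)) - 5/(104*(x + 6)) + 5/(273*(x - 7)) - 5/(408*(x - 10))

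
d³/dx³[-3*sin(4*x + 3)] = 192*cos(4*x + 3)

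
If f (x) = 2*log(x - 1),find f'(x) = 2/(x - 1)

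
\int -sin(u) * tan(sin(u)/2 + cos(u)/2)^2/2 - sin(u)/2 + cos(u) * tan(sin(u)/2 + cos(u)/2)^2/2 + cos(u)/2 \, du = tan(sqrt(2)*sin(u + pi/4)/2) + C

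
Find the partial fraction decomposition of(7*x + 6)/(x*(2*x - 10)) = 41/(10*(x - 5)) - 3/(5*x)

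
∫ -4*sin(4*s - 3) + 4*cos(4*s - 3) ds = sin(4*s - 3) + cos(4*s - 3) + C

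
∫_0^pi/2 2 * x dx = pi^2/4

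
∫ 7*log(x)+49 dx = 7*x*(log(x) + 6) + C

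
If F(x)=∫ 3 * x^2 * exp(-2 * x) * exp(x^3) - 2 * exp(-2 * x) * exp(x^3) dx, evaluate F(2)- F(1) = -exp(-1) + exp(4)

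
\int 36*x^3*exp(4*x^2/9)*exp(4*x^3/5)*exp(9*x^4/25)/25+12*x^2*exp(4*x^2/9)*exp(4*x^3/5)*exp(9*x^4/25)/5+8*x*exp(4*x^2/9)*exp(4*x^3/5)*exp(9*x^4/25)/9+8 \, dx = 8*x + exp(x^2*(9*x + 10)^2/225) + C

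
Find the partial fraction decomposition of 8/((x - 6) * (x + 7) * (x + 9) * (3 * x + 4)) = -108/(4301*(3*x + 4)) - 4/(345*(x + 9)) + 4/(221*(x + 7)) + 4/(2145*(x - 6))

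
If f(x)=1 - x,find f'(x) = -1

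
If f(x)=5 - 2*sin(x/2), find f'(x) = -cos(x/2)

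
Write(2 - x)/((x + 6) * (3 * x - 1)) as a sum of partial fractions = 5/(19*(3*x - 1)) - 8/(19*(x + 6))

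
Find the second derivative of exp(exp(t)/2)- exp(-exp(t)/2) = (-exp(2*t) + 2*exp(t) + 2*exp(t + exp(t)) + exp(2*t + exp(t)))*exp(-exp(t)/2)/4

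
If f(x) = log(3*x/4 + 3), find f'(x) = 1/(x + 4)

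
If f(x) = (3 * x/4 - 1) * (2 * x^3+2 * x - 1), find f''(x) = 18*x^2 - 12*x + 3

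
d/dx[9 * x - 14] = 9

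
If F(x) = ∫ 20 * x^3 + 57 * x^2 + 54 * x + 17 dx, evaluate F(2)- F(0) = 374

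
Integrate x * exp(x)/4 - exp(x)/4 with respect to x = (x - 2)*exp(x)/4 + C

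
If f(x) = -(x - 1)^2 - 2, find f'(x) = 2 - 2*x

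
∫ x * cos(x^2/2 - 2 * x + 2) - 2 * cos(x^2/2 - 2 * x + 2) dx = sin((x - 2)^2/2) + C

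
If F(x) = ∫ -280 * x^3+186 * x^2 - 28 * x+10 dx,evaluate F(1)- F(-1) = 144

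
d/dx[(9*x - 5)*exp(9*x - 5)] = 81*x*exp(9*x - 5) - 36*exp(9*x - 5)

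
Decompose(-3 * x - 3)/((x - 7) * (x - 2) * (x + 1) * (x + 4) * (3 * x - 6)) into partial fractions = 1/(396*(x + 4)) + 1/(900*(x - 2)) + 1/(30*(x - 2)^2) - 1/(275*(x - 7))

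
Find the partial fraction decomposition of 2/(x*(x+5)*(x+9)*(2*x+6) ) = -1/(216*(x + 9)) + 1/(40*(x + 5)) - 1/(36*(x + 3)) + 1/(135*x)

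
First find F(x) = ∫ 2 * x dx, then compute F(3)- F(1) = 8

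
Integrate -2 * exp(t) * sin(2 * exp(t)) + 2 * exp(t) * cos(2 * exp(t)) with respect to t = sqrt(2)*sin(2*exp(t) + pi/4) + C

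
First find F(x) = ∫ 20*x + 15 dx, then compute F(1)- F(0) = 25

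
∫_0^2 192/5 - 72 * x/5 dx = 48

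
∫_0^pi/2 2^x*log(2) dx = -1 + 2^(pi/2)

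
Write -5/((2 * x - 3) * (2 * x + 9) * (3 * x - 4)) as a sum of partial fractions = 9/(7*(3*x - 4)) - 1/(42*(2*x + 9)) - 5/(6*(2*x - 3))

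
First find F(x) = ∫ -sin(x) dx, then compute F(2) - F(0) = -1 + cos(2)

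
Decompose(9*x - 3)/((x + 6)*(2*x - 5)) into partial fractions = 39/(17*(2*x - 5)) + 57/(17*(x + 6))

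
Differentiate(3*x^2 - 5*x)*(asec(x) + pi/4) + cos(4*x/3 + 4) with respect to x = (72*x^2*sqrt(1 - 1/x^2)*asec(x) + 18*pi*x^2*sqrt(1 - 1/x^2) - 16*x*sqrt(1 - 1/x^2)*sin(4*x/3 + 4) - 60*x*sqrt(1 - 1/x^2)*asec(x) - 15*pi*x*sqrt(1 - 1/x^2) + 36*x - 60)/(12*x*sqrt(1 - 1/x^2))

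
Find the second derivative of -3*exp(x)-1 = -3*exp(x)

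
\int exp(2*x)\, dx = exp(2*x)/2 + C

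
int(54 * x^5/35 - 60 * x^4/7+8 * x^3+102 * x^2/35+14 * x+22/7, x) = 9*x^6/35 - 12*x^5/7 + 2*x^4 + 34*x^3/35 + 7*x^2 + 22*x/7 + C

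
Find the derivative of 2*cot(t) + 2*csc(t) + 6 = -2*(cos(t) + 1)/sin(t)^2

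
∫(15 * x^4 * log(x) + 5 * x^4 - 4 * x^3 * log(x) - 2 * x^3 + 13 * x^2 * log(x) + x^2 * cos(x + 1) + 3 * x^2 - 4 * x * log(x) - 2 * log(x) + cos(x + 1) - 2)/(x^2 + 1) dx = -x*(-5*x^2 + 2*x + 2)*log(x) + log(x^2 + 1) + sin(x + 1) + C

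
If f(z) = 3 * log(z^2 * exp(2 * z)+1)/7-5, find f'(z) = (6*z^2*exp(2*z) + 6*z*exp(2*z))/(7*z^2*exp(2*z) + 7)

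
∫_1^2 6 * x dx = 9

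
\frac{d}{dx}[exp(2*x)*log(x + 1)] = (2*x*exp(2*x)*log(x + 1) + 2*exp(2*x)*log(x + 1) + exp(2*x))/(x + 1)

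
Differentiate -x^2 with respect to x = -2*x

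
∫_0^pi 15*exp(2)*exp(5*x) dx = -3*exp(2) + 3*exp(2 + 5*pi)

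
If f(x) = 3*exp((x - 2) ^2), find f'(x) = 6*x*exp(x^2 - 4*x + 4) - 12*exp(x^2 - 4*x + 4)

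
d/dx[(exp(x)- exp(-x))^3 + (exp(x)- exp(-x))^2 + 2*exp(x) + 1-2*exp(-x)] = (3*exp(6*x) + 2*exp(5*x) - exp(4*x) - exp(2*x) - 2*exp(x) + 3)*exp(-3*x)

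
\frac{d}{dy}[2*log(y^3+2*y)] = (6*y^2 + 4)/(y^3 + 2*y)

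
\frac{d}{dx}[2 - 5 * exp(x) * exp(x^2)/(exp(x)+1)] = (-10*x*exp(x^2 + x) - 10*x*exp(x^2 + 2*x) - 5*exp(x^2 + x))/(exp(2*x) + 2*exp(x) + 1)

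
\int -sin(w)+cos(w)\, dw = sin(w) + cos(w) + C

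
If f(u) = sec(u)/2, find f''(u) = tan(u)^2*sec(u) + sec(u)/2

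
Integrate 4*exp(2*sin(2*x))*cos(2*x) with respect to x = exp(2*sin(2*x)) + C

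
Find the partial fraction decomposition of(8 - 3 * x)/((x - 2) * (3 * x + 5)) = -39/(11*(3*x + 5)) + 2/(11*(x - 2))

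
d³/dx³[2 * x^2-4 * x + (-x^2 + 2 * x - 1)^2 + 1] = 24*x - 24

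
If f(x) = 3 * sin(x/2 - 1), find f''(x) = -3*sin(x/2 - 1)/4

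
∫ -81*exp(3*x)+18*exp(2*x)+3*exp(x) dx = (-27*exp(2*x) + 9*exp(x) + 3)*exp(x) + C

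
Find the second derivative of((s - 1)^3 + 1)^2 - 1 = 30*s^4 - 120*s^3 + 180*s^2 - 108*s + 18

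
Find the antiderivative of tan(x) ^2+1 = tan(x) + C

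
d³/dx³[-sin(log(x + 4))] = -(3*sin(log(x + 4)) + cos(log(x + 4)))/(x^3 + 12*x^2 + 48*x + 64)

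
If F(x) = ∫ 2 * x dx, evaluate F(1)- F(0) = 1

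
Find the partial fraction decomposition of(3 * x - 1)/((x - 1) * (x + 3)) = 5/(2*(x + 3)) + 1/(2*(x - 1))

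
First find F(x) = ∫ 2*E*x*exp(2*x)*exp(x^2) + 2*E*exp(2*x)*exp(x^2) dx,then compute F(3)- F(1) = -exp(4) + exp(16)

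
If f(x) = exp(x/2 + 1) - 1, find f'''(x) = exp(x/2 + 1)/8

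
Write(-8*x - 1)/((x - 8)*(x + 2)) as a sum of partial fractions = -3/(2*(x + 2)) - 13/(2*(x - 8))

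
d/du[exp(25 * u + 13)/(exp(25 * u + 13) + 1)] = 25*exp(25*u + 13)/(exp(26)*exp(50*u) + 2*exp(13)*exp(25*u) + 1)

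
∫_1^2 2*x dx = 3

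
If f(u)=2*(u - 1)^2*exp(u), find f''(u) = 2*u^2*exp(u) + 4*u*exp(u) - 2*exp(u)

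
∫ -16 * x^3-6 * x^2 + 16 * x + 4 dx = -4*x^4 - 2*x^3 + 8*x^2 + 4*x + C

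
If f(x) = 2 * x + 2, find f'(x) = 2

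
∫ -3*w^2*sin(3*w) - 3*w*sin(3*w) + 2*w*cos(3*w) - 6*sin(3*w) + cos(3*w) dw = (w^2 + w + 2)*cos(3*w) + C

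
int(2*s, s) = s^2 + C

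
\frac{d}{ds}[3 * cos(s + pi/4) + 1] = -3*sin(s + pi/4)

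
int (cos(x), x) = sin(x) + C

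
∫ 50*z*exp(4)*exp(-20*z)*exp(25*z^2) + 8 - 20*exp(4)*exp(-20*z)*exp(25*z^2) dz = 8*z + exp((5*z - 2)^2) + C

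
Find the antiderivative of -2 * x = -x^2 + C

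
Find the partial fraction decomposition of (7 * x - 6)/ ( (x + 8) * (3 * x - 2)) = -2/(13*(3*x - 2)) + 31/(13*(x + 8))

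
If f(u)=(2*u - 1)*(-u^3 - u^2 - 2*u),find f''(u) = -24*u^2 - 6*u - 6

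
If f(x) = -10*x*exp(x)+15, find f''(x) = -10*x*exp(x) - 20*exp(x)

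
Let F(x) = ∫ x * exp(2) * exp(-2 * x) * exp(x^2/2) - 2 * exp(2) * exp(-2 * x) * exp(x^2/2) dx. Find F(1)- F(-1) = -exp(9/2) + exp(1/2)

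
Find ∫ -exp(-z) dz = exp(-z) + C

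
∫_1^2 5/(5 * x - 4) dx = log(6)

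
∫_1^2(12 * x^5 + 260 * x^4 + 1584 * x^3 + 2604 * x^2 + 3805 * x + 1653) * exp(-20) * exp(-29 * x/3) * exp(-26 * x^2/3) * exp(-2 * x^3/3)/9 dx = -238*exp(-238/3)/3 + 39*exp(-39)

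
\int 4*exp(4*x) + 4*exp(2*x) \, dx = (exp(2*x) + 1)^2 + C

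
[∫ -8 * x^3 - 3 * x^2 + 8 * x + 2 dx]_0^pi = (-2*pi - 1)*(-2*pi + pi^3)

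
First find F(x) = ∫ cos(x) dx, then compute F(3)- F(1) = -sin(1) + sin(3)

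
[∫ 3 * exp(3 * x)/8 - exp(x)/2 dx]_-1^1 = -E/2 - exp(-3)/8 + exp(-1)/2 + exp(3)/8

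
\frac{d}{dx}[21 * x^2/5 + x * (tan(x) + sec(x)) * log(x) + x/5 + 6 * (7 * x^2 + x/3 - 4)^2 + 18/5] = 1176*x^3 + 84*x^2 + x*log(x)*sin(x)/cos(x)^2 + x*log(x)/cos(x)^2 - 9934*x/15 + log(x)*tan(x) + log(x)/cos(x) + tan(x) - 79/5 + 1/cos(x)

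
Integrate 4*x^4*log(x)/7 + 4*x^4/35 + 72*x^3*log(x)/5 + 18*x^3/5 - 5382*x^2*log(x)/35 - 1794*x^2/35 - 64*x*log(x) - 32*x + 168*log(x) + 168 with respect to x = 2*x*(x + 2)*(x + 42)*(2*x^2 - 25*x + 35)*log(x)/35 + C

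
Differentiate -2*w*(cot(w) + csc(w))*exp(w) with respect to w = 2*(-w/tan(w) - w/sin(w) + w*cos(w)/sin(w)^2 + w/sin(w)^2 - 1/tan(w) - 1/sin(w))*exp(w)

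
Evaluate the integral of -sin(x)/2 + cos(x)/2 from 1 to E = cos(E)/2 - sin(1)/2 - cos(1)/2 + sin(E)/2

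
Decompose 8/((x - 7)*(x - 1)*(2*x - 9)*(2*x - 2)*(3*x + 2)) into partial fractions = 324/(17825*(3*x + 2)) - 64/(7595*(2*x - 9)) - 31/(11025*(x - 1)) + 2/(105*(x - 1)^2) + 1/(1035*(x - 7))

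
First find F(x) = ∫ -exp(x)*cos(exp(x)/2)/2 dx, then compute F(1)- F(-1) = -sin(E/2) + sin(exp(-1)/2)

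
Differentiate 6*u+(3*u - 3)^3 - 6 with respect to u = 81*u^2 - 162*u + 87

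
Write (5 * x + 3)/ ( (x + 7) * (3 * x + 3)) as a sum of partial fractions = 16/(9*(x + 7)) - 1/(9*(x + 1))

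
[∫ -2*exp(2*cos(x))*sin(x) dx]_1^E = -exp(2*cos(1)) + exp(2*cos(E))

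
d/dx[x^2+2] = 2*x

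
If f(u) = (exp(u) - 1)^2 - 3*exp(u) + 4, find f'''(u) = 8*exp(2*u) - 5*exp(u)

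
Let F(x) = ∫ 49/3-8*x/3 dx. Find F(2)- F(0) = 82/3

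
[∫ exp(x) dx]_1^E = -E + exp(E)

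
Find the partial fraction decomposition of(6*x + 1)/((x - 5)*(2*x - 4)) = -13/(6*(x - 2)) + 31/(6*(x - 5))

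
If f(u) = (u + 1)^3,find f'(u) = 3*u^2 + 6*u + 3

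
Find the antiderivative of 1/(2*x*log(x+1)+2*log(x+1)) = log(log(x + 1))/2 + C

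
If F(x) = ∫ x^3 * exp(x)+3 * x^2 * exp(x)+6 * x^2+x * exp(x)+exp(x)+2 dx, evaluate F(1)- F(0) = 4 + 2*E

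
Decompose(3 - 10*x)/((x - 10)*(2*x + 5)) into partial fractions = -56/(25*(2*x + 5)) - 97/(25*(x - 10))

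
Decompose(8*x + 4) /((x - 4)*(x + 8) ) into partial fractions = 5/(x + 8) + 3/(x - 4)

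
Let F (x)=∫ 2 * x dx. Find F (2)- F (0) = 4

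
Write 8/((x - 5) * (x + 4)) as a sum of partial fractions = -8/(9*(x + 4)) + 8/(9*(x - 5))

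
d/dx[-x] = -1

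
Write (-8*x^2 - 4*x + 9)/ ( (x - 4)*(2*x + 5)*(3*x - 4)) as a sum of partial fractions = 95/(184*(3*x - 4)) - 124/(299*(2*x + 5)) - 135/(104*(x - 4))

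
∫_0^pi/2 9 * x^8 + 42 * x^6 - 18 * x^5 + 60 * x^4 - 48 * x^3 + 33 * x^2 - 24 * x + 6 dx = 1 + (-1 + pi + pi^3/8)^3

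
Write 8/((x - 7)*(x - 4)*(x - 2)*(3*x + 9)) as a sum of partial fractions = -4/(525*(x + 3)) + 4/(75*(x - 2)) - 4/(63*(x - 4)) + 4/(225*(x - 7))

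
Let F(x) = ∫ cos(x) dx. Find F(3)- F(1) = -sin(1) + sin(3)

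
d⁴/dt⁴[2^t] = 2^t*log(2)^4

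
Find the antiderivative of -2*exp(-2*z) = exp(-2*z) + C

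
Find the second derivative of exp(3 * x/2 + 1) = 9*exp(3*x/2 + 1)/4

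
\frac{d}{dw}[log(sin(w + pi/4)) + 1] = 1/tan(w + pi/4)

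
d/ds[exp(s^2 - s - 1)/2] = (2*s - 1)*exp(s^2 - s - 1)/2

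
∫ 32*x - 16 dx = 16*x^2 - 16*x + C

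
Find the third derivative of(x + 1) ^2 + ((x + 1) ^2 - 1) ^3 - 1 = 120*x^3 + 360*x^2 + 288*x + 48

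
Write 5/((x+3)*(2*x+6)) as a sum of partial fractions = 5/(2*(x + 3)^2)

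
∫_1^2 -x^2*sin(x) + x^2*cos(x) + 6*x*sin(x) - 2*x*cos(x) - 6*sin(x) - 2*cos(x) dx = -2*sin(2) + cos(1) - 2*cos(2) + sin(1)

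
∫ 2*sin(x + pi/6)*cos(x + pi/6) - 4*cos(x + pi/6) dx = (sin(x + pi/6) - 2)^2 + C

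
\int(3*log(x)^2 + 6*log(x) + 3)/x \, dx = (log(x) + 1)^3 + C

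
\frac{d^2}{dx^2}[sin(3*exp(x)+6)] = -9*exp(2*x)*sin(3*exp(x) + 6) + 3*exp(x)*cos(3*exp(x) + 6)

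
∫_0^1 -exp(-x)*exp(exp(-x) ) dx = -E + exp(exp(-1))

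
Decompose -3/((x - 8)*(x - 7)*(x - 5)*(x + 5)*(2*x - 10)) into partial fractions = -1/(10400*(x + 5)) - 11/(600*(x - 5)) - 1/(40*(x - 5)^2) + 1/(32*(x - 7)) - 1/(78*(x - 8))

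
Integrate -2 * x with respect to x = -x^2 + C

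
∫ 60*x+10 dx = 30*x^2 + 10*x + C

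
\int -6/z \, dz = -6*log(z) + C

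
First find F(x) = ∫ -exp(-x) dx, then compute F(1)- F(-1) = -E + exp(-1)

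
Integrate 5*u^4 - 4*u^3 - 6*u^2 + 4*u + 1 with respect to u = u^5 - u^4 - 2*u^3 + 2*u^2 + u + C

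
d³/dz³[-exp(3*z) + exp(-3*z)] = (-27*exp(6*z) - 27)*exp(-3*z)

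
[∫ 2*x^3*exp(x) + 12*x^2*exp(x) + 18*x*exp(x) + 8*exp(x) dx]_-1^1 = 16*E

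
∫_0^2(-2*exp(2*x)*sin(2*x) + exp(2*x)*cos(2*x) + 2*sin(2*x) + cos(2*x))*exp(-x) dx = (-exp(-2) + exp(2))*cos(4)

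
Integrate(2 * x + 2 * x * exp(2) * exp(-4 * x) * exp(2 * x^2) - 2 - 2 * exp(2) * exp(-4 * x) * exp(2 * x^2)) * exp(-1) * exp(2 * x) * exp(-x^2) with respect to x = 2*sinh(x^2 - 2*x + 1) + C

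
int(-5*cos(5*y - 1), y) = -sin(5*y - 1) + C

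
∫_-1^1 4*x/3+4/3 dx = 8/3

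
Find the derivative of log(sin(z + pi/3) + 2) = cos(z + pi/3)/(sin(z + pi/3) + 2)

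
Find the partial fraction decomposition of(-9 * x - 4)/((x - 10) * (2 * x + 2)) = -5/(22*(x + 1)) - 47/(11*(x - 10))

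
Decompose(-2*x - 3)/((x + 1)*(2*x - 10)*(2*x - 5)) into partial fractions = 16/(35*(2*x - 5)) - 1/(84*(x + 1)) - 13/(60*(x - 5))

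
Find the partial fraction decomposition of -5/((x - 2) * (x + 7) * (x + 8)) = -1/(2*(x + 8)) + 5/(9*(x + 7)) - 1/(18*(x - 2))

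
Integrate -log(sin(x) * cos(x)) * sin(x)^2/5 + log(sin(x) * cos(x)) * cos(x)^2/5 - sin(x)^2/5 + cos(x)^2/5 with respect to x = log(sin(2*x)/2)*sin(2*x)/10 + C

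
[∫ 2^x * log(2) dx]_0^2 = 3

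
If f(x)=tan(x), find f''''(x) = 24*tan(x)^5 + 40*tan(x)^3 + 16*tan(x)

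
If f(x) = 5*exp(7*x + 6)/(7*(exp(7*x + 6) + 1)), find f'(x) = 5*exp(7*x + 6)/(exp(12)*exp(14*x) + 2*exp(6)*exp(7*x) + 1)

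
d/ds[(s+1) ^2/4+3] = s/2 + 1/2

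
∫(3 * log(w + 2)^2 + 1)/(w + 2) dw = log(w + 2)^3 + log(w + 2) + C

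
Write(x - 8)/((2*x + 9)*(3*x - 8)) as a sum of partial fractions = -16/(43*(3*x - 8)) + 25/(43*(2*x + 9))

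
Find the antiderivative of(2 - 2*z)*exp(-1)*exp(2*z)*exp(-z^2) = exp(-(z - 1)^2) + C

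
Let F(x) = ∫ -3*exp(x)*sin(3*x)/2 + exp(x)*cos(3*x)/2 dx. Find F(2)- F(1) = E*(-cos(3) + E*cos(6))/2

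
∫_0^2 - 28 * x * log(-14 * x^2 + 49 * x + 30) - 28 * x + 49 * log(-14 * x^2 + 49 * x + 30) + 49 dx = -30*log(30) + 72*log(72)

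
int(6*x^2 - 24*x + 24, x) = 2*x^3 - 12*x^2 + 24*x + C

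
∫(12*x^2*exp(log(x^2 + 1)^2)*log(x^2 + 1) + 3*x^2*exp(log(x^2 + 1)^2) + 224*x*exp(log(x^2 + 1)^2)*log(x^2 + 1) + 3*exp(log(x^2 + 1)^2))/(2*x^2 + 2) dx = (3*x + 56)*exp(log(x^2 + 1)^2)/2 + C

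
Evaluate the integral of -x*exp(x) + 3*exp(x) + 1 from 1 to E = -3*E + 3 + (-1 + exp(E))*(4 - E)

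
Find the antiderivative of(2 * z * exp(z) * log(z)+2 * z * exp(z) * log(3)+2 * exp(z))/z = 2*exp(z)*log(3*z) + C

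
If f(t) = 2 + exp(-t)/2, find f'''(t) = -exp(-t)/2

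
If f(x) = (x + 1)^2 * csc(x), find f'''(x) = (x^2*cos(x)/sin(x) - 6*x^2*cos(x)/sin(x)^3 - 6*x + 2*x*cos(x)/sin(x) + 12*x/sin(x)^2 - 12*x*cos(x)/sin(x)^3 - 6 - 5*cos(x)/sin(x) + 12/sin(x)^2 - 6*cos(x)/sin(x)^3)/sin(x)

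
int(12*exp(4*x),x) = 3*exp(4*x) + C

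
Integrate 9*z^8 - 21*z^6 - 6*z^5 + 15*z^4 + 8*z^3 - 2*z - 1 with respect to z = z^9 - 3*z^7 - z^6 + 3*z^5 + 2*z^4 - z^2 - z + C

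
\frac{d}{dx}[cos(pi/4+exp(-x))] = exp(-x)*sin(pi/4 + exp(-x))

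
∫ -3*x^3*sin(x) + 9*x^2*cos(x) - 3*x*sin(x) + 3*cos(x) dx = 3*x*(x^2 + 1)*cos(x) + C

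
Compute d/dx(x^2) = 2*x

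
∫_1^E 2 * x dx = -1 + exp(2)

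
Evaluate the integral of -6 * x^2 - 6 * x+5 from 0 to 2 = -18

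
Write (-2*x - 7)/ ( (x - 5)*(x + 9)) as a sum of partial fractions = -11/(14*(x + 9)) - 17/(14*(x - 5))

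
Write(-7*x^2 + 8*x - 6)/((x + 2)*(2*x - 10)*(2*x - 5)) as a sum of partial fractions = 119/(90*(2*x - 5)) - 25/(63*(x + 2)) - 141/(70*(x - 5))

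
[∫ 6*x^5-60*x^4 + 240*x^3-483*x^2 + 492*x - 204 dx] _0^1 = -70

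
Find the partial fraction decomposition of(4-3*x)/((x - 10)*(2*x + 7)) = -29/(27*(2*x + 7)) - 26/(27*(x - 10))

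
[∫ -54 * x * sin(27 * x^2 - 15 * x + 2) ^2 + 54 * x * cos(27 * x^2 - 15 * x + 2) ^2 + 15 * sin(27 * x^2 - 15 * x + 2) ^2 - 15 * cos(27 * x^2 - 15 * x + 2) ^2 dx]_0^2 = sin(160)/2 - sin(4)/2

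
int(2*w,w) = w^2 + C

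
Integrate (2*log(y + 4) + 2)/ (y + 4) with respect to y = (log(y + 4) + 1)^2 + C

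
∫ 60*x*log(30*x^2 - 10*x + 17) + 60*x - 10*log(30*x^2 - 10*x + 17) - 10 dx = (30*x^2 - 10*x + 17)*log(30*x^2 - 10*x + 17) + C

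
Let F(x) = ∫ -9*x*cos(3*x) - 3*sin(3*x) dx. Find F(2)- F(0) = -6*sin(6)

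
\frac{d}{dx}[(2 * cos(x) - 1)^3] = 6*(4*sin(x)^2 + 4*cos(x) - 5)*sin(x)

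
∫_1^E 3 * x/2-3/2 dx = 3*(-1 + E)^2/4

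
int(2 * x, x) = x^2 + C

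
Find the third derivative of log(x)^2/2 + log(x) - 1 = (2*log(x) - 1)/x^3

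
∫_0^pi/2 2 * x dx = pi^2/4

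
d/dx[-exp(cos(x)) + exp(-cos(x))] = (exp(cos(x)) + exp(-cos(x)))*sin(x)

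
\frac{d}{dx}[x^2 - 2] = 2*x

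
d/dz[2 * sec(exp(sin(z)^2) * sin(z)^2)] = 4*(sin(z)^2 + 1)*exp(sin(z)^2)*sin(z)*sin(exp(sin(z)^2)*sin(z)^2)*cos(z)/cos(exp(sin(z)^2)*sin(z)^2)^2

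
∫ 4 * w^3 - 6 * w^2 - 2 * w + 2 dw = w^4 - 2*w^3 - w^2 + 2*w + C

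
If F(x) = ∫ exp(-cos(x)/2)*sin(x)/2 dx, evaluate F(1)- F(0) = -exp(-1/2) + exp(-cos(1)/2)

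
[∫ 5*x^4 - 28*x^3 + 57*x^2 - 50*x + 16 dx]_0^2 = 4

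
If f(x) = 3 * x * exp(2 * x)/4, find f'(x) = 3*x*exp(2*x)/2 + 3*exp(2*x)/4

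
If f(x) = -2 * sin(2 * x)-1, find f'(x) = -4*cos(2*x)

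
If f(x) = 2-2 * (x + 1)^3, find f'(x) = -6*x^2 - 12*x - 6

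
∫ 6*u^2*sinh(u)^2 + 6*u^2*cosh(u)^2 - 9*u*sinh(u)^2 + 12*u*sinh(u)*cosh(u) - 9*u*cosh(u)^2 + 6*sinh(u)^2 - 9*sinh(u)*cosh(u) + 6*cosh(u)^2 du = 3*(2*u^2 - 3*u + 2)*sinh(2*u)/2 + C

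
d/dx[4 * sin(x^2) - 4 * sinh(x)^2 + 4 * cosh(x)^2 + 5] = 8*x*cos(x^2)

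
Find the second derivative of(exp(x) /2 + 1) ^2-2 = exp(2*x) + exp(x)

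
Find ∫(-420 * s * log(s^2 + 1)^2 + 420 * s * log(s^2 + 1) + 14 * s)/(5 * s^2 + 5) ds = 7*(-10*log(s^2 + 1)^2 + 15*log(s^2 + 1) + 1)*log(s^2 + 1)/5 + C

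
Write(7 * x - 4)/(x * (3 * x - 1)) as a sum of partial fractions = -5/(3*x - 1) + 4/x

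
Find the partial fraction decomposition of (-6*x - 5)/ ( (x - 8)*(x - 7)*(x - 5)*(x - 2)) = 17/(90*(x - 2)) - 35/(18*(x - 5)) + 47/(10*(x - 7)) - 53/(18*(x - 8))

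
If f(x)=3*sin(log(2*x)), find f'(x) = 3*cos(log(x) + log(2))/x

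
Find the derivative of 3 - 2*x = -2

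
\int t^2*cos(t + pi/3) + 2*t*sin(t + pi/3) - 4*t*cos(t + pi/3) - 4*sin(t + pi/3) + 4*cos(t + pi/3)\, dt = (t - 2)^2*sin(t + pi/3) + C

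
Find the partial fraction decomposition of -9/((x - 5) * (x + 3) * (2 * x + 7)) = -36/(17*(2*x + 7)) + 9/(8*(x + 3)) - 9/(136*(x - 5))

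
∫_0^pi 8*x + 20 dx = -25 + (5 + 2*pi)^2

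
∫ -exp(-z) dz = exp(-z) + C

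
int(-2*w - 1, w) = -w^2 - w + C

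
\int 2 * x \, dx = x^2 + C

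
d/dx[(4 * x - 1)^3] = 192*x^2 - 96*x + 12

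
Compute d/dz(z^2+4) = 2*z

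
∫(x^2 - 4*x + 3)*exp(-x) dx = (-x^2 + 2*x - 1)*exp(-x) + C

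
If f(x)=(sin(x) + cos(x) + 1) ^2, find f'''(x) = -8*cos(2*x) - 2*sqrt(2)*cos(x + pi/4)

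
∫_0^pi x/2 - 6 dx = -36 + (-6 + pi/2)^2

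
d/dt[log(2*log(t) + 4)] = 1/(t*log(t) + 2*t)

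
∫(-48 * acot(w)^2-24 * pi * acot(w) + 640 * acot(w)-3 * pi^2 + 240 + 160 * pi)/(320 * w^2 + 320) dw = (4*acot(w) + pi)^3/1280 - (4*acot(w) + pi)^2/16 - 3*acot(w)/4 + C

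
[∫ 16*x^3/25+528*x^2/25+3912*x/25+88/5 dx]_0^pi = 4*pi^2/5 + 88*pi/5 + 4*(pi^2/5 + 22*pi/5)^2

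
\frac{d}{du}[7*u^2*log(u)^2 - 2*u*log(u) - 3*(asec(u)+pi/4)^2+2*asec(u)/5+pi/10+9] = (140*u^3*sqrt(1 - 1/u^2)*log(u)^2 + 140*u^3*sqrt(1 - 1/u^2)*log(u) - 20*u^2*sqrt(1 - 1/u^2)*log(u) - 20*u^2*sqrt(1 - 1/u^2) - 60*asec(u) - 15*pi + 4)/(10*u^2*sqrt(1 - 1/u^2))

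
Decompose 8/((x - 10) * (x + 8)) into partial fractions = -4/(9*(x + 8)) + 4/(9*(x - 10))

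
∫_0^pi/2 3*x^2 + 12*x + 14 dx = -8 + pi + (pi/2 + 2)^3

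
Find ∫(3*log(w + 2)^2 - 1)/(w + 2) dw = log(w + 2)^3 - log(w + 2) + C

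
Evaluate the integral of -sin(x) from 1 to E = cos(E) - cos(1)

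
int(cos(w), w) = sin(w) + C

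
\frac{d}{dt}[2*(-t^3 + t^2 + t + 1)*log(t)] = (-6*t^3*log(t) - 2*t^3 + 4*t^2*log(t) + 2*t^2 + 2*t*log(t) + 2*t + 2)/t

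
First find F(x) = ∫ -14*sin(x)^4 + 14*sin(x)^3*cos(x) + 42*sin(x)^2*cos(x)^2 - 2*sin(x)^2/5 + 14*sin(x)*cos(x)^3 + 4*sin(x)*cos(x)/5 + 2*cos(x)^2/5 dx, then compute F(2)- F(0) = 37*sin(4)/10 - 7*sin(8)/4 - 37*cos(4)/10 + 37/10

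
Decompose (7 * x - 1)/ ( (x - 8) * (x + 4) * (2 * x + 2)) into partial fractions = -29/(72*(x + 4)) + 4/(27*(x + 1)) + 55/(216*(x - 8))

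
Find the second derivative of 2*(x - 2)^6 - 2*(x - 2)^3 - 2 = 60*x^4 - 480*x^3 + 1440*x^2 - 1932*x + 984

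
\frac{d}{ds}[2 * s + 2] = 2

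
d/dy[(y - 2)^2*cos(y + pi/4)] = -y^2*sin(y + pi/4) + 2*y*sin(y + pi/4) + 2*sqrt(2)*y*cos(y) - 4*sqrt(2)*cos(y)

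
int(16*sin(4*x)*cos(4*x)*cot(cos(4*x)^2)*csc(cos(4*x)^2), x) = 2*csc(cos(4*x)^2) + C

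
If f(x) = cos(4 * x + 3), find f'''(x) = 64*sin(4*x + 3)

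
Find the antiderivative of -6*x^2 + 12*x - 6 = -2*x^3 + 6*x^2 - 6*x + C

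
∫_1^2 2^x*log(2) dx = 2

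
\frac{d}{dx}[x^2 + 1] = 2*x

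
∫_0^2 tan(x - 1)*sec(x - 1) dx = 0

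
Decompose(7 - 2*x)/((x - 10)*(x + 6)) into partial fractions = -19/(16*(x + 6)) - 13/(16*(x - 10))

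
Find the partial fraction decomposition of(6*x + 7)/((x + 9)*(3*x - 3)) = 47/(30*(x + 9)) + 13/(30*(x - 1))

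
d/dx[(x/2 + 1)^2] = x/2 + 1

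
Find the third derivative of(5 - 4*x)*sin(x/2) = x*cos(x/2)/2 + 3*sin(x/2) - 5*cos(x/2)/8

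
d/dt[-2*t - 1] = -2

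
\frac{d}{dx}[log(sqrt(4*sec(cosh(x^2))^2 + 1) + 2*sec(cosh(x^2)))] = 4*x*(sqrt(4*tan(cosh(x^2))^2 + 5)*sin(cosh(x^2)) + 2*tan(cosh(x^2)))*sinh(x^2)/(2*sqrt(4*tan(cosh(x^2))^2 + 5)*cos(cosh(x^2)) + cos(cosh(x^2))^2 + 4)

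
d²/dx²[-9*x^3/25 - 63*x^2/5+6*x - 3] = -54*x/25 - 126/5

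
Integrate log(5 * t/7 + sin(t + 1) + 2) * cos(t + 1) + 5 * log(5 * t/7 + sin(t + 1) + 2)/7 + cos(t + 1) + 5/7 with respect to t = (5*t + 7*sin(t + 1) + 14)*log(5*t/7 + sin(t + 1) + 2)/7 + C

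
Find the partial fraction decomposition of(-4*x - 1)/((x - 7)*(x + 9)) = -35/(16*(x + 9)) - 29/(16*(x - 7))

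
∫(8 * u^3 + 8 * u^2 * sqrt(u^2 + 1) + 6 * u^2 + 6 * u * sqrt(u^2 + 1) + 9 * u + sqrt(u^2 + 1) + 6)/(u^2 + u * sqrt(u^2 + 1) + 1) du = 4*u^2 + 6*u + log(u + sqrt(u^2 + 1)) + C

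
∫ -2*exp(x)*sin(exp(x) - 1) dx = 2*cos(exp(x) - 1) + C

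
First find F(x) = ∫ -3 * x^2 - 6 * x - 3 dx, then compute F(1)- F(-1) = -8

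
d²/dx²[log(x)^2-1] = (2 - 2*log(x))/x^2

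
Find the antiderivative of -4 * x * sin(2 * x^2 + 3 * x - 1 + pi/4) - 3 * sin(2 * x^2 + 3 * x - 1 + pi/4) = cos(2*x^2 + 3*x - 1 + pi/4) + C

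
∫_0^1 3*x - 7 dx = -11/2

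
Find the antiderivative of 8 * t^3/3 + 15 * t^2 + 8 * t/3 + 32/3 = 2*t^4/3 + 5*t^3 + 4*t^2/3 + 32*t/3 + C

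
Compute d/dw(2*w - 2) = 2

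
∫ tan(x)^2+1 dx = tan(x) + C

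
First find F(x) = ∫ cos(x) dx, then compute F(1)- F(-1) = 2*sin(1)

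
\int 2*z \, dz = z^2 + C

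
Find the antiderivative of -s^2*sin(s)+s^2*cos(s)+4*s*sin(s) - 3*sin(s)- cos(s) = sqrt(2)*(s - 1)^2*sin(s + pi/4) + C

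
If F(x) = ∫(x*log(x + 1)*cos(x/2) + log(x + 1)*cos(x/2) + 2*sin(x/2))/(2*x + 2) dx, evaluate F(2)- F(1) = -log(2)*sin(1/2) + log(3)*sin(1)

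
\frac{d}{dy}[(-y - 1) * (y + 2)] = -2*y - 3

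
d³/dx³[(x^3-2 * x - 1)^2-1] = 120*x^3 - 96*x - 12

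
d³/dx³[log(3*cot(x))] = -2*sin(x)/cos(x)^3 - 2*cos(x)/sin(x)^3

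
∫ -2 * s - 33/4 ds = -s^2 - 33*s/4 + C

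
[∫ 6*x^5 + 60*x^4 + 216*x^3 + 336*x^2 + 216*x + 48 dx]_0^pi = -8 + (-2 + (2 + pi)^2)^3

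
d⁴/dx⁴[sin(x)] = sin(x)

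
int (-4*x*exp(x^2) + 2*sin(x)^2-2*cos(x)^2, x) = -2*exp(x^2) - sin(2*x) + C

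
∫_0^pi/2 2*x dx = pi^2/4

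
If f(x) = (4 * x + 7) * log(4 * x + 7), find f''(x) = 16/(4*x + 7)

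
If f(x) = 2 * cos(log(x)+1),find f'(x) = -2*sin(log(x) + 1)/x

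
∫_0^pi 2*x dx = pi^2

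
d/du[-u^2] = -2*u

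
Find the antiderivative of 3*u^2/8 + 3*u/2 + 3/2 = u^3/8 + 3*u^2/4 + 3*u/2 + C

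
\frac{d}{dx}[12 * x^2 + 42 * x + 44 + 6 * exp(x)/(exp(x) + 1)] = (24*x*exp(2*x) + 48*x*exp(x) + 24*x + 42*exp(2*x) + 90*exp(x) + 42)/(exp(2*x) + 2*exp(x) + 1)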